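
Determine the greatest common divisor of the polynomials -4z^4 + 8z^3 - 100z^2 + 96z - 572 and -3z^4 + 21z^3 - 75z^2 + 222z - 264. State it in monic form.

z^2 - z + 11

Euclidean algorithm in ℚ[z]:
  -4z^4 + 8z^3 - 100z^2 + 96z - 572 = (4/3)(-3z^4 + 21z^3 - 75z^2 + 222z - 264) + (-20z^3 - 200z - 220)
  -3z^4 + 21z^3 - 75z^2 + 222z - 264 = ((3/20)z - 21/20)(-20z^3 - 200z - 220) + (-45z^2 + 45z - 495)
  -20z^3 - 200z - 220 = ((4/9)z + 4/9)(-45z^2 + 45z - 495) + (0)
Last nonzero remainder: -45z^2 + 45z - 495. Dividing through by -45 gives the monic gcd z^2 - z + 11.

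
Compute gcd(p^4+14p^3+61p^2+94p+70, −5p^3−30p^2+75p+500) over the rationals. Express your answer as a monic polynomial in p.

p+5

By polynomial division,
  p^4+14p^3+61p^2+94p+70 = (−(1/5)p−8/5)(−5p^3−30p^2+75p+500) + (28p^2+314p+870)
  −5p^3−30p^2+75p+500 = (−(5/28)p+365/392)(28p^2+314p+870) + (−(12155/196)p−60775/196)
  28p^2+314p+870 = (−(5488/12155)p−34104/12155)(−(12155/196)p−60775/196) + (0)
Last nonzero remainder: −(12155/196)p−60775/196. Dividing through by −12155/196 gives the monic gcd p+5.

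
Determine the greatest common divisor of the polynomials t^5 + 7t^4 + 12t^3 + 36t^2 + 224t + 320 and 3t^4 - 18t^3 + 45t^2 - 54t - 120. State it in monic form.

t^2 - 3t + 10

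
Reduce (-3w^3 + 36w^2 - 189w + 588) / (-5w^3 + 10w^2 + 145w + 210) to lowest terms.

(3w^2 - 15w + 84)/(5w^2 + 25w + 30)

By polynomial division,
  -3w^3 + 36w^2 - 189w + 588 = (3/5)(-5w^3 + 10w^2 + 145w + 210) + (30w^2 - 276w + 462)
  -5w^3 + 10w^2 + 145w + 210 = (-(1/6)w - 6/5)(30w^2 - 276w + 462) + (-(546/5)w + 3822/5)
  30w^2 - 276w + 462 = (-(25/91)w + 55/91)(-(546/5)w + 3822/5) + (0)
Last nonzero remainder: -(546/5)w + 3822/5. Dividing through by -546/5 gives the monic gcd w - 7.
Cancel w - 7 from numerator and denominator to get the reduced form.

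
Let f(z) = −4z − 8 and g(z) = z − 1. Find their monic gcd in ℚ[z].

1

Apply the Euclidean algorithm:
  −4z − 8 = (−4)(z − 1) + (−12)
  z − 1 = (−(1/12)z + 1/12)(−12) + (0)
The last nonzero remainder is the constant −12, so the polynomials are coprime and gcd = 1.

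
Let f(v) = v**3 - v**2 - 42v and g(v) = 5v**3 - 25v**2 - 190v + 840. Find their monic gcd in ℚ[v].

Repeated division with remainder:
  v**3 - v**2 - 42v = (1/5)(5v**3 - 25v**2 - 190v + 840) + (4v**2 - 4v - 168)
  5v**3 - 25v**2 - 190v + 840 = ((5/4)v - 5)(4v**2 - 4v - 168) + (0)
Last nonzero remainder: 4v**2 - 4v - 168. Dividing through by 4 gives the monic gcd v**2 - v - 42.

v**2 - v - 42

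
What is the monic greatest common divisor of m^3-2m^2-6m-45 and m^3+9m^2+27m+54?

m^2+3m+9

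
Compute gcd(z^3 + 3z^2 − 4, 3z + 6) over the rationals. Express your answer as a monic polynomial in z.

Euclidean algorithm in ℚ[z]:
  z^3 + 3z^2 − 4 = ((1/3)z^2 + (1/3)z − 2/3)(3z + 6) + (0)
Last nonzero remainder: 3z + 6. Dividing through by 3 gives the monic gcd z + 2.

z + 2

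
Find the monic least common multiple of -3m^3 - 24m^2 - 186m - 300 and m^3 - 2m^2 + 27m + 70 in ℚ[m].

m^5 + 4m^4 + 65m^3 + 132m^2 + 1770m + 3500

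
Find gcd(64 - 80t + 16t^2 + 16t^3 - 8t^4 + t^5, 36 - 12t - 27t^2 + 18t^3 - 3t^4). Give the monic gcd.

Apply the Euclidean algorithm:
  t^5 - 8t^4 + 16t^3 + 16t^2 - 80t + 64 = (-(1/3)t + 2/3)(-3t^4 + 18t^3 - 27t^2 - 12t + 36) + (-5t^3 + 30t^2 - 60t + 40)
  -3t^4 + 18t^3 - 27t^2 - 12t + 36 = ((3/5)t)(-5t^3 + 30t^2 - 60t + 40) + (9t^2 - 36t + 36)
  -5t^3 + 30t^2 - 60t + 40 = (-(5/9)t + 10/9)(9t^2 - 36t + 36) + (0)
Last nonzero remainder: 9t^2 - 36t + 36. Dividing through by 9 gives the monic gcd t^2 - 4t + 4.

4 - 4t + t^2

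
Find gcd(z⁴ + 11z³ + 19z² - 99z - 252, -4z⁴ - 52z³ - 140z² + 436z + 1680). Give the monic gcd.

Apply the Euclidean algorithm:
  z⁴ + 11z³ + 19z² - 99z - 252 = (-1/4)(-4z⁴ - 52z³ - 140z² + 436z + 1680) + (-2z³ - 16z² + 10z + 168)
  -4z⁴ - 52z³ - 140z² + 436z + 1680 = (2z + 10)(-2z³ - 16z² + 10z + 168) + (0)
Last nonzero remainder: -2z³ - 16z² + 10z + 168. Dividing through by -2 gives the monic gcd z³ + 8z² - 5z - 84.

z³ + 8z² - 5z - 84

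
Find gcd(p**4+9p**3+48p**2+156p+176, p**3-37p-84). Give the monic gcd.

p+4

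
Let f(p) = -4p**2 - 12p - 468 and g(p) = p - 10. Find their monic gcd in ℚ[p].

1

Euclidean algorithm in ℚ[p]:
  -4p**2 - 12p - 468 = (-4p - 52)(p - 10) + (-988)
  p - 10 = (-(1/988)p + 5/494)(-988) + (0)
The last nonzero remainder is the constant -988, so the polynomials are coprime and gcd = 1.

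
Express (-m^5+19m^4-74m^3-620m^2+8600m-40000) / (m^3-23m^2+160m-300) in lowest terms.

(-m^3-m^2+6m-400)/(m-3)

Apply the Euclidean algorithm:
  -m^5+19m^4-74m^3-620m^2+8600m-40000 = (-m^2-4m-6)(m^3-23m^2+160m-300) + (-418m^2+8360m-41800)
  m^3-23m^2+160m-300 = (-(1/418)m+3/418)(-418m^2+8360m-41800) + (0)
Last nonzero remainder: -418m^2+8360m-41800. Dividing through by -418 gives the monic gcd m^2-20m+100.
Cancel m^2-20m+100 from numerator and denominator to get the reduced form.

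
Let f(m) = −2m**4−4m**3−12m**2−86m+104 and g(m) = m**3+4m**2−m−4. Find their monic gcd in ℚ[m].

Apply the Euclidean algorithm:
  −2m**4−4m**3−12m**2−86m+104 = (−2m+4)(m**3+4m**2−m−4) + (−30m**2−90m+120)
  m**3+4m**2−m−4 = (−(1/30)m−1/30)(−30m**2−90m+120) + (0)
Last nonzero remainder: −30m**2−90m+120. Dividing through by −30 gives the monic gcd m**2+3m−4.

m**2+3m−4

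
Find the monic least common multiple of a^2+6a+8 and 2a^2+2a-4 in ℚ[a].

a^3+5a^2+2a-8

Apply the Euclidean algorithm:
  a^2+6a+8 = (1/2)(2a^2+2a-4) + (5a+10)
  2a^2+2a-4 = ((2/5)a-2/5)(5a+10) + (0)
Last nonzero remainder: 5a+10. Dividing through by 5 gives the monic gcd a+2.
Then lcm(f, g) = f·g / gcd(f, g); expanding and making the result monic gives the answer.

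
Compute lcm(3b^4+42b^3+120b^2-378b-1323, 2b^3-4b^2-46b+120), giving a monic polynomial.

b^6+15b^5+34b^4-366b^3-1367b^2+2079b+8820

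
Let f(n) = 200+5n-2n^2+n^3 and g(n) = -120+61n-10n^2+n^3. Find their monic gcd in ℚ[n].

Repeated division with remainder:
  n^3-2n^2+5n+200 = (n^3-10n^2+61n-120) + (8n^2-56n+320)
  n^3-10n^2+61n-120 = ((1/8)n-3/8)(8n^2-56n+320) + (0)
Last nonzero remainder: 8n^2-56n+320. Dividing through by 8 gives the monic gcd n^2-7n+40.

40-7n+n^2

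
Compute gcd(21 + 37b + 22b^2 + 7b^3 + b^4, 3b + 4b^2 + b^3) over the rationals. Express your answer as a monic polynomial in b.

3 + 4b + b^2

By polynomial division,
  b^4 + 7b^3 + 22b^2 + 37b + 21 = (b + 3)(b^3 + 4b^2 + 3b) + (7b^2 + 28b + 21)
  b^3 + 4b^2 + 3b = ((1/7)b)(7b^2 + 28b + 21) + (0)
Last nonzero remainder: 7b^2 + 28b + 21. Dividing through by 7 gives the monic gcd b^2 + 4b + 3.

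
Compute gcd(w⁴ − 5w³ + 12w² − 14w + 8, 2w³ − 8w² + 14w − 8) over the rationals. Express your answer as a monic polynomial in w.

Repeated division with remainder:
  w⁴ − 5w³ + 12w² − 14w + 8 = ((1/2)w − 1/2)(2w³ − 8w² + 14w − 8) + (w² − 3w + 4)
  2w³ − 8w² + 14w − 8 = (2w − 2)(w² − 3w + 4) + (0)
The last nonzero remainder w² − 3w + 4 is already monic.

w² − 3w + 4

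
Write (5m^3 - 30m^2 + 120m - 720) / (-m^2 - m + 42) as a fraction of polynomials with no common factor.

(-5m^2 - 120)/(m + 7)

Apply the Euclidean algorithm:
  5m^3 - 30m^2 + 120m - 720 = (-5m + 35)(-m^2 - m + 42) + (365m - 2190)
  -m^2 - m + 42 = (-(1/365)m - 7/365)(365m - 2190) + (0)
Last nonzero remainder: 365m - 2190. Dividing through by 365 gives the monic gcd m - 6.
Cancel m - 6 from numerator and denominator to get the reduced form.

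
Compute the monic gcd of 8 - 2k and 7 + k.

By polynomial division,
  -2k + 8 = (-2)(k + 7) + (22)
  k + 7 = ((1/22)k + 7/22)(22) + (0)
The last nonzero remainder is the constant 22, so the polynomials are coprime and gcd = 1.

1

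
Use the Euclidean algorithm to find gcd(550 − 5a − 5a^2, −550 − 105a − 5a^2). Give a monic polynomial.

11 + a

By polynomial division,
  −5a^2 − 5a + 550 = (−5a^2 − 105a − 550) + (100a + 1100)
  −5a^2 − 105a − 550 = (−(1/20)a − 1/2)(100a + 1100) + (0)
Last nonzero remainder: 100a + 1100. Dividing through by 100 gives the monic gcd a + 11.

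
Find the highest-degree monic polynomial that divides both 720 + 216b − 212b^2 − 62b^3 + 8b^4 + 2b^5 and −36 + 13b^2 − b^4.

Apply the Euclidean algorithm:
  2b^5 + 8b^4 − 62b^3 − 212b^2 + 216b + 720 = (−2b − 8)(−b^4 + 13b^2 − 36) + (−36b^3 − 108b^2 + 144b + 432)
  −b^4 + 13b^2 − 36 = ((1/36)b − 1/12)(−36b^3 − 108b^2 + 144b + 432) + (0)
Last nonzero remainder: −36b^3 − 108b^2 + 144b + 432. Dividing through by −36 gives the monic gcd b^3 + 3b^2 − 4b − 12.

−12 − 4b + 3b^2 + b^3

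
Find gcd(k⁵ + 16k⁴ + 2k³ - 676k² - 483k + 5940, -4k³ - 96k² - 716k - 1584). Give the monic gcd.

Apply the Euclidean algorithm:
  k⁵ + 16k⁴ + 2k³ - 676k² - 483k + 5940 = (-(1/4)k² + 2k - 15/4)(-4k³ - 96k² - 716k - 1584) + (0)
Last nonzero remainder: -4k³ - 96k² - 716k - 1584. Dividing through by -4 gives the monic gcd k³ + 24k² + 179k + 396.

k³ + 24k² + 179k + 396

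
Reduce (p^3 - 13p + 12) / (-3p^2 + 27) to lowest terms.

(-p^2 - 3p + 4)/(3p + 9)

Euclidean algorithm in ℚ[p]:
  p^3 - 13p + 12 = (-(1/3)p)(-3p^2 + 27) + (-4p + 12)
  -3p^2 + 27 = ((3/4)p + 9/4)(-4p + 12) + (0)
Last nonzero remainder: -4p + 12. Dividing through by -4 gives the monic gcd p - 3.
Cancel p - 3 from numerator and denominator to get the reduced form.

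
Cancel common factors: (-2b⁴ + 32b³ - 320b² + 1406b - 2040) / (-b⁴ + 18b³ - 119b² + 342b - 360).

(2b² - 18b + 170)/(b² - 11b + 30)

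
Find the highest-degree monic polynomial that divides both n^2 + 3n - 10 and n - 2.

n - 2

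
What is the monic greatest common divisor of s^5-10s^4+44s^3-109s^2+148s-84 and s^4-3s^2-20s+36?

Apply the Euclidean algorithm:
  s^5-10s^4+44s^3-109s^2+148s-84 = (s-10)(s^4-3s^2-20s+36) + (47s^3-119s^2-88s+276)
  s^4-3s^2-20s+36 = ((1/47)s+119/2209)(47s^3-119s^2-88s+276) + ((11670/2209)s^2-(46680/2209)s+46680/2209)
  47s^3-119s^2-88s+276 = ((103823/11670)s+50807/3890)((11670/2209)s^2-(46680/2209)s+46680/2209) + (0)
Last nonzero remainder: (11670/2209)s^2-(46680/2209)s+46680/2209. Dividing through by 11670/2209 gives the monic gcd s^2-4s+4.

s^2-4s+4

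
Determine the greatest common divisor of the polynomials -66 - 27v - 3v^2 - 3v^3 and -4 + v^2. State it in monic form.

2 + v

Repeated division with remainder:
  -3v^3 - 3v^2 - 27v - 66 = (-3v - 3)(v^2 - 4) + (-39v - 78)
  v^2 - 4 = (-(1/39)v + 2/39)(-39v - 78) + (0)
Last nonzero remainder: -39v - 78. Dividing through by -39 gives the monic gcd v + 2.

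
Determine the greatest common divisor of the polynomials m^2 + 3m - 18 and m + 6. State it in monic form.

m + 6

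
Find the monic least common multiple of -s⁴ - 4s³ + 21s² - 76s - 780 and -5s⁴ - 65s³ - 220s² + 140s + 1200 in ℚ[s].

Repeated division with remainder:
  -s⁴ - 4s³ + 21s² - 76s - 780 = (1/5)(-5s⁴ - 65s³ - 220s² + 140s + 1200) + (9s³ + 65s² - 104s - 1020)
  -5s⁴ - 65s³ - 220s² + 140s + 1200 = (-(5/9)s - 260/81)(9s³ + 65s² - 104s - 1020) + (-(5600/81)s² - (61600/81)s - 56000/27)
  9s³ + 65s² - 104s - 1020 = (-(729/5600)s + 1377/2800)(-(5600/81)s² - (61600/81)s - 56000/27) + (0)
Last nonzero remainder: -(5600/81)s² - (61600/81)s - 56000/27. Dividing through by -5600/81 gives the monic gcd s² + 11s + 30.
Then lcm(f, g) = f·g / gcd(f, g); expanding and making the result monic gives the answer.

s⁶ + 6s⁵ - 21s⁴ + 2s³ + 1100s² + 952s - 6240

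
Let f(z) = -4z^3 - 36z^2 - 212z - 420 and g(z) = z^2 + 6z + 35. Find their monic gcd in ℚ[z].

z^2 + 6z + 35

Apply the Euclidean algorithm:
  -4z^3 - 36z^2 - 212z - 420 = (-4z - 12)(z^2 + 6z + 35) + (0)
The last nonzero remainder z^2 + 6z + 35 is already monic.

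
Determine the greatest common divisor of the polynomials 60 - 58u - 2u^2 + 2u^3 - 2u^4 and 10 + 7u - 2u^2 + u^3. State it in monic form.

By polynomial division,
  -2u^4 + 2u^3 - 2u^2 - 58u + 60 = (-2u - 2)(u^3 - 2u^2 + 7u + 10) + (8u^2 - 24u + 80)
  u^3 - 2u^2 + 7u + 10 = ((1/8)u + 1/8)(8u^2 - 24u + 80) + (0)
Last nonzero remainder: 8u^2 - 24u + 80. Dividing through by 8 gives the monic gcd u^2 - 3u + 10.

10 - 3u + u^2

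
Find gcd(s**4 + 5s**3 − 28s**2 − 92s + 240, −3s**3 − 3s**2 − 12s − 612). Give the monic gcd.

s + 6

By polynomial division,
  s**4 + 5s**3 − 28s**2 − 92s + 240 = (−(1/3)s − 4/3)(−3s**3 − 3s**2 − 12s − 612) + (−36s**2 − 312s − 576)
  −3s**3 − 3s**2 − 12s − 612 = ((1/12)s − 23/36)(−36s**2 − 312s − 576) + (−(490/3)s − 980)
  −36s**2 − 312s − 576 = ((54/245)s + 144/245)(−(490/3)s − 980) + (0)
Last nonzero remainder: −(490/3)s − 980. Dividing through by −490/3 gives the monic gcd s + 6.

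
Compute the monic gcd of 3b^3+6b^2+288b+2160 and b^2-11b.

Euclidean algorithm in ℚ[b]:
  3b^3+6b^2+288b+2160 = (3b+39)(b^2-11b) + (717b+2160)
  b^2-11b = ((1/717)b-3349/171363)(717b+2160) + (2411280/57121)
  717b+2160 = ((13651919/803760)b+171363/3349)(2411280/57121) + (0)
The last nonzero remainder is the constant 2411280/57121, so the polynomials are coprime and gcd = 1.

1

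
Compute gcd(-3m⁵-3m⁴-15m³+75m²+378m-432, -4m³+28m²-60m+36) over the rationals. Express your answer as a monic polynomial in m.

m²-4m+3

Apply the Euclidean algorithm:
  -3m⁵-3m⁴-15m³+75m²+378m-432 = ((3/4)m²+6m+69/2)(-4m³+28m²-60m+36) + (-558m²+2232m-1674)
  -4m³+28m²-60m+36 = ((2/279)m-2/93)(-558m²+2232m-1674) + (0)
Last nonzero remainder: -558m²+2232m-1674. Dividing through by -558 gives the monic gcd m²-4m+3.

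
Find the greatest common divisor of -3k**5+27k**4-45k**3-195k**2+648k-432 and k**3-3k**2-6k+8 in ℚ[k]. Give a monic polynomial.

k**2-5k+4

Repeated division with remainder:
  -3k**5+27k**4-45k**3-195k**2+648k-432 = (-3k**2+18k-9)(k**3-3k**2-6k+8) + (-90k**2+450k-360)
  k**3-3k**2-6k+8 = (-(1/90)k-1/45)(-90k**2+450k-360) + (0)
Last nonzero remainder: -90k**2+450k-360. Dividing through by -90 gives the monic gcd k**2-5k+4.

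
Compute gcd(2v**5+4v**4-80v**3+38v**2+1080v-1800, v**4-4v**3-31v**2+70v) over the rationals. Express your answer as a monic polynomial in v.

Euclidean algorithm in ℚ[v]:
  2v**5+4v**4-80v**3+38v**2+1080v-1800 = (2v+12)(v**4-4v**3-31v**2+70v) + (30v**3+270v**2+240v-1800)
  v**4-4v**3-31v**2+70v = ((1/30)v-13/30)(30v**3+270v**2+240v-1800) + (78v**2+234v-780)
  30v**3+270v**2+240v-1800 = ((5/13)v+30/13)(78v**2+234v-780) + (0)
Last nonzero remainder: 78v**2+234v-780. Dividing through by 78 gives the monic gcd v**2+3v-10.

v**2+3v-10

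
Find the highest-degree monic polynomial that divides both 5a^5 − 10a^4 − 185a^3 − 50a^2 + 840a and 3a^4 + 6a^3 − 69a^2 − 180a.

Euclidean algorithm in ℚ[a]:
  5a^5 − 10a^4 − 185a^3 − 50a^2 + 840a = ((5/3)a − 20/3)(3a^4 + 6a^3 − 69a^2 − 180a) + (−30a^3 − 210a^2 − 360a)
  3a^4 + 6a^3 − 69a^2 − 180a = (−(1/10)a + 1/2)(−30a^3 − 210a^2 − 360a) + (0)
Last nonzero remainder: −30a^3 − 210a^2 − 360a. Dividing through by −30 gives the monic gcd a^3 + 7a^2 + 12a.

a^3 + 7a^2 + 12a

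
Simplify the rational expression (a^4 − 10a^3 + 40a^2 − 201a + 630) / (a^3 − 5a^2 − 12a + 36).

(a^3 − 4a^2 + 16a − 105)/(a^2 + a − 6)

Euclidean algorithm in ℚ[a]:
  a^4 − 10a^3 + 40a^2 − 201a + 630 = (a − 5)(a^3 − 5a^2 − 12a + 36) + (27a^2 − 297a + 810)
  a^3 − 5a^2 − 12a + 36 = ((1/27)a + 2/9)(27a^2 − 297a + 810) + (24a − 144)
  27a^2 − 297a + 810 = ((9/8)a − 45/8)(24a − 144) + (0)
Last nonzero remainder: 24a − 144. Dividing through by 24 gives the monic gcd a − 6.
Cancel a − 6 from numerator and denominator to get the reduced form.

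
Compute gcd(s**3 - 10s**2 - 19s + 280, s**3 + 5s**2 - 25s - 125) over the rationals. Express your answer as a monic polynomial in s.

By polynomial division,
  s**3 - 10s**2 - 19s + 280 = (s**3 + 5s**2 - 25s - 125) + (-15s**2 + 6s + 405)
  s**3 + 5s**2 - 25s - 125 = (-(1/15)s - 9/25)(-15s**2 + 6s + 405) + ((104/25)s + 104/5)
  -15s**2 + 6s + 405 = (-(375/104)s + 2025/104)((104/25)s + 104/5) + (0)
Last nonzero remainder: (104/25)s + 104/5. Dividing through by 104/25 gives the monic gcd s + 5.

s + 5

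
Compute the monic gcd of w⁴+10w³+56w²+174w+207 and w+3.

w+3

By polynomial division,
  w⁴+10w³+56w²+174w+207 = (w³+7w²+35w+69)(w+3) + (0)
The last nonzero remainder w+3 is already monic.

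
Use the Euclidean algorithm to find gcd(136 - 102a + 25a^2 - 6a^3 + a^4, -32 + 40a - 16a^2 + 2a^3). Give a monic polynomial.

By polynomial division,
  a^4 - 6a^3 + 25a^2 - 102a + 136 = ((1/2)a + 1)(2a^3 - 16a^2 + 40a - 32) + (21a^2 - 126a + 168)
  2a^3 - 16a^2 + 40a - 32 = ((2/21)a - 4/21)(21a^2 - 126a + 168) + (0)
Last nonzero remainder: 21a^2 - 126a + 168. Dividing through by 21 gives the monic gcd a^2 - 6a + 8.

8 - 6a + a^2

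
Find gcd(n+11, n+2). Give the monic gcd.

Apply the Euclidean algorithm:
  n+11 = (n+2) + (9)
  n+2 = ((1/9)n+2/9)(9) + (0)
The last nonzero remainder is the constant 9, so the polynomials are coprime and gcd = 1.

1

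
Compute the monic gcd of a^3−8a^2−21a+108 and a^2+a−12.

By polynomial division,
  a^3−8a^2−21a+108 = (a−9)(a^2+a−12) + (0)
The last nonzero remainder a^2+a−12 is already monic.

a^2+a−12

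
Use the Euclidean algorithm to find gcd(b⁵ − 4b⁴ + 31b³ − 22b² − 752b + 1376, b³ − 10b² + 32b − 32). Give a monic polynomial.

b² − 6b + 8

Euclidean algorithm in ℚ[b]:
  b⁵ − 4b⁴ + 31b³ − 22b² − 752b + 1376 = (b² + 6b + 59)(b³ − 10b² + 32b − 32) + (408b² − 2448b + 3264)
  b³ − 10b² + 32b − 32 = ((1/408)b − 1/102)(408b² − 2448b + 3264) + (0)
Last nonzero remainder: 408b² − 2448b + 3264. Dividing through by 408 gives the monic gcd b² − 6b + 8.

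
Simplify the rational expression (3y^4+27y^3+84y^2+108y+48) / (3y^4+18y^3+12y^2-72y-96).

(y+1)/(y-2)

By polynomial division,
  3y^4+27y^3+84y^2+108y+48 = (3y^4+18y^3+12y^2-72y-96) + (9y^3+72y^2+180y+144)
  3y^4+18y^3+12y^2-72y-96 = ((1/3)y-2/3)(9y^3+72y^2+180y+144) + (0)
Last nonzero remainder: 9y^3+72y^2+180y+144. Dividing through by 9 gives the monic gcd y^3+8y^2+20y+16.
Cancel y^3+8y^2+20y+16 from numerator and denominator to get the reduced form.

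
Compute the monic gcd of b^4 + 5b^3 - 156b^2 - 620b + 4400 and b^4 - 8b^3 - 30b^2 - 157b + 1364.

b^2 - 15b + 44

Euclidean algorithm in ℚ[b]:
  b^4 + 5b^3 - 156b^2 - 620b + 4400 = (b^4 - 8b^3 - 30b^2 - 157b + 1364) + (13b^3 - 126b^2 - 463b + 3036)
  b^4 - 8b^3 - 30b^2 - 157b + 1364 = ((1/13)b + 22/169)(13b^3 - 126b^2 - 463b + 3036) + ((3721/169)b^2 - (55815/169)b + 163724/169)
  13b^3 - 126b^2 - 463b + 3036 = ((2197/3721)b + 11661/3721)((3721/169)b^2 - (55815/169)b + 163724/169) + (0)
Last nonzero remainder: (3721/169)b^2 - (55815/169)b + 163724/169. Dividing through by 3721/169 gives the monic gcd b^2 - 15b + 44.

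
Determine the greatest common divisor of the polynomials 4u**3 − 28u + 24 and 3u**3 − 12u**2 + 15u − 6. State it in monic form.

u**2 − 3u + 2

By polynomial division,
  4u**3 − 28u + 24 = (4/3)(3u**3 − 12u**2 + 15u − 6) + (16u**2 − 48u + 32)
  3u**3 − 12u**2 + 15u − 6 = ((3/16)u − 3/16)(16u**2 − 48u + 32) + (0)
Last nonzero remainder: 16u**2 − 48u + 32. Dividing through by 16 gives the monic gcd u**2 − 3u + 2.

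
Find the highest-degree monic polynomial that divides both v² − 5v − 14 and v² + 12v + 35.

By polynomial division,
  v² − 5v − 14 = (v² + 12v + 35) + (−17v − 49)
  v² + 12v + 35 = (−(1/17)v − 155/289)(−17v − 49) + (2520/289)
  −17v − 49 = (−(4913/2520)v − 2023/360)(2520/289) + (0)
The last nonzero remainder is the constant 2520/289, so the polynomials are coprime and gcd = 1.

1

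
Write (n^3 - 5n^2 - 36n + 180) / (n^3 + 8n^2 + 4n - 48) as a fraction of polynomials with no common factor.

Euclidean algorithm in ℚ[n]:
  n^3 - 5n^2 - 36n + 180 = (n^3 + 8n^2 + 4n - 48) + (-13n^2 - 40n + 228)
  n^3 + 8n^2 + 4n - 48 = (-(1/13)n - 64/169)(-13n^2 - 40n + 228) + ((1080/169)n + 6480/169)
  -13n^2 - 40n + 228 = (-(2197/1080)n + 3211/540)((1080/169)n + 6480/169) + (0)
Last nonzero remainder: (1080/169)n + 6480/169. Dividing through by 1080/169 gives the monic gcd n + 6.
Cancel n + 6 from numerator and denominator to get the reduced form.

(n^2 - 11n + 30)/(n^2 + 2n - 8)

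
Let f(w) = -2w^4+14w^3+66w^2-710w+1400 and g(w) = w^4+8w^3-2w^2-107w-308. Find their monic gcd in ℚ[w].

w^2+3w-28

Apply the Euclidean algorithm:
  -2w^4+14w^3+66w^2-710w+1400 = (-2)(w^4+8w^3-2w^2-107w-308) + (30w^3+62w^2-924w+784)
  w^4+8w^3-2w^2-107w-308 = ((1/30)w+89/450)(30w^3+62w^2-924w+784) + ((3721/225)w^2+(3721/75)w-104188/225)
  30w^3+62w^2-924w+784 = ((6750/3721)w-6300/3721)((3721/225)w^2+(3721/75)w-104188/225) + (0)
Last nonzero remainder: (3721/225)w^2+(3721/75)w-104188/225. Dividing through by 3721/225 gives the monic gcd w^2+3w-28.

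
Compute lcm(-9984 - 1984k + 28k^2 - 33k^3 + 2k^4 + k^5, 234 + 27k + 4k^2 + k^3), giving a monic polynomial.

-59904 - 21888k - 1816k^2 - 170k^3 - 21k^4 + 8k^5 + k^6

Euclidean algorithm in ℚ[k]:
  k^5 + 2k^4 - 33k^3 + 28k^2 - 1984k - 9984 = (k^2 - 2k - 52)(k^3 + 4k^2 + 27k + 234) + (56k^2 - 112k + 2184)
  k^3 + 4k^2 + 27k + 234 = ((1/56)k + 3/28)(56k^2 - 112k + 2184) + (0)
Last nonzero remainder: 56k^2 - 112k + 2184. Dividing through by 56 gives the monic gcd k^2 - 2k + 39.
Then lcm(f, g) = f·g / gcd(f, g); expanding and making the result monic gives the answer.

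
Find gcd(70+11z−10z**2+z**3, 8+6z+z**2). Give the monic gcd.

2+z

Repeated division with remainder:
  z**3−10z**2+11z+70 = (z−16)(z**2+6z+8) + (99z+198)
  z**2+6z+8 = ((1/99)z+4/99)(99z+198) + (0)
Last nonzero remainder: 99z+198. Dividing through by 99 gives the monic gcd z+2.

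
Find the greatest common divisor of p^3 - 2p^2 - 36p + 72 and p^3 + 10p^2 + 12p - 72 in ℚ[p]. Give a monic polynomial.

By polynomial division,
  p^3 - 2p^2 - 36p + 72 = (p^3 + 10p^2 + 12p - 72) + (-12p^2 - 48p + 144)
  p^3 + 10p^2 + 12p - 72 = (-(1/12)p - 1/2)(-12p^2 - 48p + 144) + (0)
Last nonzero remainder: -12p^2 - 48p + 144. Dividing through by -12 gives the monic gcd p^2 + 4p - 12.

p^2 + 4p - 12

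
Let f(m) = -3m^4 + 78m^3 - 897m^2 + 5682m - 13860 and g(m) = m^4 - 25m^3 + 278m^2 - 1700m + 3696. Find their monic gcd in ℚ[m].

Repeated division with remainder:
  -3m^4 + 78m^3 - 897m^2 + 5682m - 13860 = (-3)(m^4 - 25m^3 + 278m^2 - 1700m + 3696) + (3m^3 - 63m^2 + 582m - 2772)
  m^4 - 25m^3 + 278m^2 - 1700m + 3696 = ((1/3)m - 4/3)(3m^3 - 63m^2 + 582m - 2772) + (0)
Last nonzero remainder: 3m^3 - 63m^2 + 582m - 2772. Dividing through by 3 gives the monic gcd m^3 - 21m^2 + 194m - 924.

m^3 - 21m^2 + 194m - 924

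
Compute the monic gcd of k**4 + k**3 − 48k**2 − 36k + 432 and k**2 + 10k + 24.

k**2 + 10k + 24

Apply the Euclidean algorithm:
  k**4 + k**3 − 48k**2 − 36k + 432 = (k**2 − 9k + 18)(k**2 + 10k + 24) + (0)
The last nonzero remainder k**2 + 10k + 24 is already monic.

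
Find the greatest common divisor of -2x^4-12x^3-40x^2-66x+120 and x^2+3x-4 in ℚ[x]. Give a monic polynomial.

Apply the Euclidean algorithm:
  -2x^4-12x^3-40x^2-66x+120 = (-2x^2-6x-30)(x^2+3x-4) + (0)
The last nonzero remainder x^2+3x-4 is already monic.

x^2+3x-4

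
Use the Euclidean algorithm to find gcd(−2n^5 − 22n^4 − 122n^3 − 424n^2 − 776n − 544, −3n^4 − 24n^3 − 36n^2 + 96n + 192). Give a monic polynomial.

n^2 + 6n + 8

Repeated division with remainder:
  −2n^5 − 22n^4 − 122n^3 − 424n^2 − 776n − 544 = ((2/3)n + 2)(−3n^4 − 24n^3 − 36n^2 + 96n + 192) + (−50n^3 − 416n^2 − 1096n − 928)
  −3n^4 − 24n^3 − 36n^2 + 96n + 192 = ((3/50)n − 12/625)(−50n^3 − 416n^2 − 1096n − 928) + ((13608/625)n^2 + (81648/625)n + 108864/625)
  −50n^3 − 416n^2 − 1096n − 928 = (−(15625/6804)n − 18125/3402)((13608/625)n^2 + (81648/625)n + 108864/625) + (0)
Last nonzero remainder: (13608/625)n^2 + (81648/625)n + 108864/625. Dividing through by 13608/625 gives the monic gcd n^2 + 6n + 8.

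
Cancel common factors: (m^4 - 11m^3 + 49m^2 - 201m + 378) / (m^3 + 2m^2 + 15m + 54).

(m^2 - 10m + 21)/(m + 3)

By polynomial division,
  m^4 - 11m^3 + 49m^2 - 201m + 378 = (m - 13)(m^3 + 2m^2 + 15m + 54) + (60m^2 - 60m + 1080)
  m^3 + 2m^2 + 15m + 54 = ((1/60)m + 1/20)(60m^2 - 60m + 1080) + (0)
Last nonzero remainder: 60m^2 - 60m + 1080. Dividing through by 60 gives the monic gcd m^2 - m + 18.
Cancel m^2 - m + 18 from numerator and denominator to get the reduced form.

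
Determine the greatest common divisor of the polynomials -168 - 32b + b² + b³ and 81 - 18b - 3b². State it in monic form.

1

By polynomial division,
  b³ + b² - 32b - 168 = (-(1/3)b + 5/3)(-3b² - 18b + 81) + (25b - 303)
  -3b² - 18b + 81 = (-(3/25)b - 1359/625)(25b - 303) + (-361152/625)
  25b - 303 = (-(15625/361152)b + 63125/120384)(-361152/625) + (0)
The last nonzero remainder is the constant -361152/625, so the polynomials are coprime and gcd = 1.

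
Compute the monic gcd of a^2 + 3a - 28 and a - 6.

1

Repeated division with remainder:
  a^2 + 3a - 28 = (a + 9)(a - 6) + (26)
  a - 6 = ((1/26)a - 3/13)(26) + (0)
The last nonzero remainder is the constant 26, so the polynomials are coprime and gcd = 1.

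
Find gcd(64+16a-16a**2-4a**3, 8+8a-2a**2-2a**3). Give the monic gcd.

-4+a**2

By polynomial division,
  -4a**3-16a**2+16a+64 = (2)(-2a**3-2a**2+8a+8) + (-12a**2+48)
  -2a**3-2a**2+8a+8 = ((1/6)a+1/6)(-12a**2+48) + (0)
Last nonzero remainder: -12a**2+48. Dividing through by -12 gives the monic gcd a**2-4.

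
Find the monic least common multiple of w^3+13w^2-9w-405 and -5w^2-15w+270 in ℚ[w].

By polynomial division,
  w^3+13w^2-9w-405 = (-(1/5)w-2)(-5w^2-15w+270) + (15w+135)
  -5w^2-15w+270 = (-(1/3)w+2)(15w+135) + (0)
Last nonzero remainder: 15w+135. Dividing through by 15 gives the monic gcd w+9.
Then lcm(f, g) = f·g / gcd(f, g); expanding and making the result monic gives the answer.

w^4+7w^3-87w^2-351w+2430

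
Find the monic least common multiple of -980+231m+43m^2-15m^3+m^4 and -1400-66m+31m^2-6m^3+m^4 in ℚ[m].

-49000+14490m+477m^2-648m^3+138m^4-18m^5+m^6

Apply the Euclidean algorithm:
  m^4-15m^3+43m^2+231m-980 = (m^4-6m^3+31m^2-66m-1400) + (-9m^3+12m^2+297m+420)
  m^4-6m^3+31m^2-66m-1400 = (-(1/9)m+14/27)(-9m^3+12m^2+297m+420) + ((520/9)m^2-(520/3)m-14560/9)
  -9m^3+12m^2+297m+420 = (-(81/520)m-27/104)((520/9)m^2-(520/3)m-14560/9) + (0)
Last nonzero remainder: (520/9)m^2-(520/3)m-14560/9. Dividing through by 520/9 gives the monic gcd m^2-3m-28.
Then lcm(f, g) = f·g / gcd(f, g); expanding and making the result monic gives the answer.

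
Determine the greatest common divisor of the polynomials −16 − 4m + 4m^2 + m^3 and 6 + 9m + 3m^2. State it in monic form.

2 + m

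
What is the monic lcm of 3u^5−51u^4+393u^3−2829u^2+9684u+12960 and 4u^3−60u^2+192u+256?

u^6−25u^5+267u^4−1991u^3+10772u^2−21504u−34560

Apply the Euclidean algorithm:
  3u^5−51u^4+393u^3−2829u^2+9684u+12960 = ((3/4)u^2−(3/2)u+159/4)(4u^3−60u^2+192u+256) + (−348u^2+2436u+2784)
  4u^3−60u^2+192u+256 = (−(1/87)u+8/87)(−348u^2+2436u+2784) + (0)
Last nonzero remainder: −348u^2+2436u+2784. Dividing through by −348 gives the monic gcd u^2−7u−8.
Then lcm(f, g) = f·g / gcd(f, g); expanding and making the result monic gives the answer.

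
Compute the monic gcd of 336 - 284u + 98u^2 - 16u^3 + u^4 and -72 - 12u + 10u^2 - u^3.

-6 + u

Repeated division with remainder:
  u^4 - 16u^3 + 98u^2 - 284u + 336 = (-u + 6)(-u^3 + 10u^2 - 12u - 72) + (26u^2 - 284u + 768)
  -u^3 + 10u^2 - 12u - 72 = (-(1/26)u - 6/169)(26u^2 - 284u + 768) + ((1260/169)u - 7560/169)
  26u^2 - 284u + 768 = ((2197/630)u - 5408/315)((1260/169)u - 7560/169) + (0)
Last nonzero remainder: (1260/169)u - 7560/169. Dividing through by 1260/169 gives the monic gcd u - 6.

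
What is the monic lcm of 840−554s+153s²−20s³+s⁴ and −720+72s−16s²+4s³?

25200−14940s+4322s²−848s³+143s⁴−18s⁵+s⁶

Repeated division with remainder:
  s⁴−20s³+153s²−554s+840 = ((1/4)s−4)(4s³−16s²+72s−720) + (71s²−86s−2040)
  4s³−16s²+72s−720 = ((4/71)s−792/5041)(71s²−86s−2040) + ((874200/5041)s−5245200/5041)
  71s²−86s−2040 = ((357911/874200)s+85697/43710)((874200/5041)s−5245200/5041) + (0)
Last nonzero remainder: (874200/5041)s−5245200/5041. Dividing through by 874200/5041 gives the monic gcd s−6.
Then lcm(f, g) = f·g / gcd(f, g); expanding and making the result monic gives the answer.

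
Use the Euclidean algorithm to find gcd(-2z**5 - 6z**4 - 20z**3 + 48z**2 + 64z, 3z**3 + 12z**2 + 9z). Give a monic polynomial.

z**2 + z

Apply the Euclidean algorithm:
  -2z**5 - 6z**4 - 20z**3 + 48z**2 + 64z = (-(2/3)z**2 + (2/3)z - 22/3)(3z**3 + 12z**2 + 9z) + (130z**2 + 130z)
  3z**3 + 12z**2 + 9z = ((3/130)z + 9/130)(130z**2 + 130z) + (0)
Last nonzero remainder: 130z**2 + 130z. Dividing through by 130 gives the monic gcd z**2 + z.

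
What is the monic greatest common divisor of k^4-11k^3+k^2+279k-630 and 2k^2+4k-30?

k^2+2k-15

Repeated division with remainder:
  k^4-11k^3+k^2+279k-630 = ((1/2)k^2-(13/2)k+21)(2k^2+4k-30) + (0)
Last nonzero remainder: 2k^2+4k-30. Dividing through by 2 gives the monic gcd k^2+2k-15.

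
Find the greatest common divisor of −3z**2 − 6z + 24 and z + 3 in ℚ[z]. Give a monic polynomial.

1

Apply the Euclidean algorithm:
  −3z**2 − 6z + 24 = (−3z + 3)(z + 3) + (15)
  z + 3 = ((1/15)z + 1/5)(15) + (0)
The last nonzero remainder is the constant 15, so the polynomials are coprime and gcd = 1.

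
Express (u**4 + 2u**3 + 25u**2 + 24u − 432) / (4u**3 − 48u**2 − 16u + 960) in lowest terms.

(u**3 − 2u**2 + 33u − 108)/(4u**2 − 64u + 240)

Repeated division with remainder:
  u**4 + 2u**3 + 25u**2 + 24u − 432 = ((1/4)u + 7/2)(4u**3 − 48u**2 − 16u + 960) + (197u**2 − 160u − 3792)
  4u**3 − 48u**2 − 16u + 960 = ((4/197)u − 8816/38809)(197u**2 − 160u − 3792) + ((956592/38809)u + 3826368/38809)
  197u**2 − 160u − 3792 = ((7645373/956592)u − 3065911/79716)((956592/38809)u + 3826368/38809) + (0)
Last nonzero remainder: (956592/38809)u + 3826368/38809. Dividing through by 956592/38809 gives the monic gcd u + 4.
Cancel u + 4 from numerator and denominator to get the reduced form.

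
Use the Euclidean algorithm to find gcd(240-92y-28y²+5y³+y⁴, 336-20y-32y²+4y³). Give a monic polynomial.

-4+y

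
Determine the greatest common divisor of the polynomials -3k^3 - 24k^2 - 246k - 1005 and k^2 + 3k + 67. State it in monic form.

Repeated division with remainder:
  -3k^3 - 24k^2 - 246k - 1005 = (-3k - 15)(k^2 + 3k + 67) + (0)
The last nonzero remainder k^2 + 3k + 67 is already monic.

k^2 + 3k + 67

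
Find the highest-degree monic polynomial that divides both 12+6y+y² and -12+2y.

Euclidean algorithm in ℚ[y]:
  y²+6y+12 = ((1/2)y+6)(2y-12) + (84)
  2y-12 = ((1/42)y-1/7)(84) + (0)
The last nonzero remainder is the constant 84, so the polynomials are coprime and gcd = 1.

1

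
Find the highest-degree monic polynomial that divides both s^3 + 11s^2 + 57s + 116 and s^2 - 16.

By polynomial division,
  s^3 + 11s^2 + 57s + 116 = (s + 11)(s^2 - 16) + (73s + 292)
  s^2 - 16 = ((1/73)s - 4/73)(73s + 292) + (0)
Last nonzero remainder: 73s + 292. Dividing through by 73 gives the monic gcd s + 4.

s + 4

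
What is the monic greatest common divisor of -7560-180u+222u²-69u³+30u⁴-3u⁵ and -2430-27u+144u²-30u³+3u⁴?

-18-3u+u²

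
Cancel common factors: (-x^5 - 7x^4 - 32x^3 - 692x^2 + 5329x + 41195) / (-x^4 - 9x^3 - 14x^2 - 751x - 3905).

(x^3 - 9x^2 + 121x - 749)/(x^2 - 7x + 71)

Euclidean algorithm in ℚ[x]:
  -x^5 - 7x^4 - 32x^3 - 692x^2 + 5329x + 41195 = (x - 2)(-x^4 - 9x^3 - 14x^2 - 751x - 3905) + (-36x^3 + 31x^2 + 7732x + 33385)
  -x^4 - 9x^3 - 14x^2 - 751x - 3905 = ((1/36)x + 355/1296)(-36x^3 + 31x^2 + 7732x + 33385) + (-(307501/1296)x^2 - (307501/81)x - 16912555/1296)
  -36x^3 + 31x^2 + 7732x + 33385 = ((46656/307501)x - 786672/307501)(-(307501/1296)x^2 - (307501/81)x - 16912555/1296) + (0)
Last nonzero remainder: -(307501/1296)x^2 - (307501/81)x - 16912555/1296. Dividing through by -307501/1296 gives the monic gcd x^2 + 16x + 55.
Cancel x^2 + 16x + 55 from numerator and denominator to get the reduced form.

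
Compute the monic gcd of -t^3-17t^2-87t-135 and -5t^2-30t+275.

1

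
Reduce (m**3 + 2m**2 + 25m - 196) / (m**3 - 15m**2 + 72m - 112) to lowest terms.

By polynomial division,
  m**3 + 2m**2 + 25m - 196 = (m**3 - 15m**2 + 72m - 112) + (17m**2 - 47m - 84)
  m**3 - 15m**2 + 72m - 112 = ((1/17)m - 208/289)(17m**2 - 47m - 84) + ((12460/289)m - 49840/289)
  17m**2 - 47m - 84 = ((4913/12460)m + 867/1780)((12460/289)m - 49840/289) + (0)
Last nonzero remainder: (12460/289)m - 49840/289. Dividing through by 12460/289 gives the monic gcd m - 4.
Cancel m - 4 from numerator and denominator to get the reduced form.

(m**2 + 6m + 49)/(m**2 - 11m + 28)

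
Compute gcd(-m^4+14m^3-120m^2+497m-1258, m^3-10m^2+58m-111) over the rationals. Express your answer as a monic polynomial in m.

m^2-7m+37

Euclidean algorithm in ℚ[m]:
  -m^4+14m^3-120m^2+497m-1258 = (-m+4)(m^3-10m^2+58m-111) + (-22m^2+154m-814)
  m^3-10m^2+58m-111 = (-(1/22)m+3/22)(-22m^2+154m-814) + (0)
Last nonzero remainder: -22m^2+154m-814. Dividing through by -22 gives the monic gcd m^2-7m+37.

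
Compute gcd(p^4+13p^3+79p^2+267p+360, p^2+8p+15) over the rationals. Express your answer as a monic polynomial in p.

p^2+8p+15

Euclidean algorithm in ℚ[p]:
  p^4+13p^3+79p^2+267p+360 = (p^2+5p+24)(p^2+8p+15) + (0)
The last nonzero remainder p^2+8p+15 is already monic.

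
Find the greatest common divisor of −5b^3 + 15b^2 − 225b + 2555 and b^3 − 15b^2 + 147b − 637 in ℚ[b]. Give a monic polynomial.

b − 7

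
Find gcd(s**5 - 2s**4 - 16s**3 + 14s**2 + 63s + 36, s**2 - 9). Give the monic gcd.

Euclidean algorithm in ℚ[s]:
  s**5 - 2s**4 - 16s**3 + 14s**2 + 63s + 36 = (s**3 - 2s**2 - 7s - 4)(s**2 - 9) + (0)
The last nonzero remainder s**2 - 9 is already monic.

s**2 - 9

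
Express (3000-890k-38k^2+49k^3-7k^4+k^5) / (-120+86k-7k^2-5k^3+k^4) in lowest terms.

(50-4k+k^2)/(-2+k)

Euclidean algorithm in ℚ[k]:
  k^5-7k^4+49k^3-38k^2-890k+3000 = (k-2)(k^4-5k^3-7k^2+86k-120) + (46k^3-138k^2-598k+2760)
  k^4-5k^3-7k^2+86k-120 = ((1/46)k-1/23)(46k^3-138k^2-598k+2760) + (0)
Last nonzero remainder: 46k^3-138k^2-598k+2760. Dividing through by 46 gives the monic gcd k^3-3k^2-13k+60.
Cancel k^3-3k^2-13k+60 from numerator and denominator to get the reduced form.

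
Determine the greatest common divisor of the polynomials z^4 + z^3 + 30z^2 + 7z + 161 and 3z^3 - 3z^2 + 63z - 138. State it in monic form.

z^2 + z + 23

Euclidean algorithm in ℚ[z]:
  z^4 + z^3 + 30z^2 + 7z + 161 = ((1/3)z + 2/3)(3z^3 - 3z^2 + 63z - 138) + (11z^2 + 11z + 253)
  3z^3 - 3z^2 + 63z - 138 = ((3/11)z - 6/11)(11z^2 + 11z + 253) + (0)
Last nonzero remainder: 11z^2 + 11z + 253. Dividing through by 11 gives the monic gcd z^2 + z + 23.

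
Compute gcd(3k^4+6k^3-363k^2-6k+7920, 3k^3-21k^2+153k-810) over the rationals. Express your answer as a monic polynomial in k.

k-6

Repeated division with remainder:
  3k^4+6k^3-363k^2-6k+7920 = (k+9)(3k^3-21k^2+153k-810) + (-327k^2-573k+15210)
  3k^3-21k^2+153k-810 = (-(1/109)k+954/11881)(-327k^2-573k+15210) + ((4022325/11881)k-24133950/11881)
  -327k^2-573k+15210 = (-(1295029/1340775)k-2007889/268155)((4022325/11881)k-24133950/11881) + (0)
Last nonzero remainder: (4022325/11881)k-24133950/11881. Dividing through by 4022325/11881 gives the monic gcd k-6.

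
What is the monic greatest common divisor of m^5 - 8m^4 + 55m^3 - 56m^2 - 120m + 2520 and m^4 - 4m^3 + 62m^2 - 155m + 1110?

m^2 - 5m + 30

Apply the Euclidean algorithm:
  m^5 - 8m^4 + 55m^3 - 56m^2 - 120m + 2520 = (m - 4)(m^4 - 4m^3 + 62m^2 - 155m + 1110) + (-23m^3 + 347m^2 - 1850m + 6960)
  m^4 - 4m^3 + 62m^2 - 155m + 1110 = (-(1/23)m - 255/529)(-23m^3 + 347m^2 - 1850m + 6960) + ((78733/529)m^2 - (393665/529)m + 2361990/529)
  -23m^3 + 347m^2 - 1850m + 6960 = (-(12167/78733)m + 122728/78733)((78733/529)m^2 - (393665/529)m + 2361990/529) + (0)
Last nonzero remainder: (78733/529)m^2 - (393665/529)m + 2361990/529. Dividing through by 78733/529 gives the monic gcd m^2 - 5m + 30.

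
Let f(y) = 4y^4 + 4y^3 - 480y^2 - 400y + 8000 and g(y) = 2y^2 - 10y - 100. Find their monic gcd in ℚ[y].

Apply the Euclidean algorithm:
  4y^4 + 4y^3 - 480y^2 - 400y + 8000 = (2y^2 + 12y - 80)(2y^2 - 10y - 100) + (0)
Last nonzero remainder: 2y^2 - 10y - 100. Dividing through by 2 gives the monic gcd y^2 - 5y - 50.

y^2 - 5y - 50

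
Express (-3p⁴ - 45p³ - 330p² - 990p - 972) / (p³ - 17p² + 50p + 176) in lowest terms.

(-3p³ - 39p² - 252p - 486)/(p² - 19p + 88)

By polynomial division,
  -3p⁴ - 45p³ - 330p² - 990p - 972 = (-3p - 96)(p³ - 17p² + 50p + 176) + (-1812p² + 4338p + 15924)
  p³ - 17p² + 50p + 176 = (-(1/1812)p + 4411/547224)(-1812p² + 4338p + 15924) + ((2172555/91204)p + 2172555/45602)
  -1812p² + 4338p + 15924 = (-(55087216/724185)p + 242055416/724185)((2172555/91204)p + 2172555/45602) + (0)
Last nonzero remainder: (2172555/91204)p + 2172555/45602. Dividing through by 2172555/91204 gives the monic gcd p + 2.
Cancel p + 2 from numerator and denominator to get the reduced form.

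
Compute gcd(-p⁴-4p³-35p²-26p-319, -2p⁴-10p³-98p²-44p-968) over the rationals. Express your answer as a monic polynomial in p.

p²-p+11

By polynomial division,
  -p⁴-4p³-35p²-26p-319 = (1/2)(-2p⁴-10p³-98p²-44p-968) + (p³+14p²-4p+165)
  -2p⁴-10p³-98p²-44p-968 = (-2p+18)(p³+14p²-4p+165) + (-358p²+358p-3938)
  p³+14p²-4p+165 = (-(1/358)p-15/358)(-358p²+358p-3938) + (0)
Last nonzero remainder: -358p²+358p-3938. Dividing through by -358 gives the monic gcd p²-p+11.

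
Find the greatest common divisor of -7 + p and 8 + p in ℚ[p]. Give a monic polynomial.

1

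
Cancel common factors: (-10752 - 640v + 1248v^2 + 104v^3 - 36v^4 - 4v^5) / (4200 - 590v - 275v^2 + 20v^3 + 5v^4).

(64 - 4v^2)/(-25 + 5v)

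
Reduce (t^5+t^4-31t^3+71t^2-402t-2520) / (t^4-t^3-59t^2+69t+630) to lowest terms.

(t^2-3t+20)/(t-5)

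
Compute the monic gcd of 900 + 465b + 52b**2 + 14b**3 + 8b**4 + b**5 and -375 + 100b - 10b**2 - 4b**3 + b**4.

Repeated division with remainder:
  b**5 + 8b**4 + 14b**3 + 52b**2 + 465b + 900 = (b + 12)(b**4 - 4b**3 - 10b**2 + 100b - 375) + (72b**3 + 72b**2 - 360b + 5400)
  b**4 - 4b**3 - 10b**2 + 100b - 375 = ((1/72)b - 5/72)(72b**3 + 72b**2 - 360b + 5400) + (0)
Last nonzero remainder: 72b**3 + 72b**2 - 360b + 5400. Dividing through by 72 gives the monic gcd b**3 + b**2 - 5b + 75.

75 - 5b + b**2 + b**3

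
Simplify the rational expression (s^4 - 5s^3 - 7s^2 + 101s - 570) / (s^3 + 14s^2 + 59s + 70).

Repeated division with remainder:
  s^4 - 5s^3 - 7s^2 + 101s - 570 = (s - 19)(s^3 + 14s^2 + 59s + 70) + (200s^2 + 1152s + 760)
  s^3 + 14s^2 + 59s + 70 = ((1/200)s + 103/2500)(200s^2 + 1152s + 760) + ((4836/625)s + 4836/125)
  200s^2 + 1152s + 760 = ((31250/1209)s + 23750/1209)((4836/625)s + 4836/125) + (0)
Last nonzero remainder: (4836/625)s + 4836/125. Dividing through by 4836/625 gives the monic gcd s + 5.
Cancel s + 5 from numerator and denominator to get the reduced form.

(s^3 - 10s^2 + 43s - 114)/(s^2 + 9s + 14)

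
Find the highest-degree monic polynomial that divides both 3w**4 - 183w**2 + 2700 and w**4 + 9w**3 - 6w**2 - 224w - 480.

w**2 + w - 30

Repeated division with remainder:
  3w**4 - 183w**2 + 2700 = (3)(w**4 + 9w**3 - 6w**2 - 224w - 480) + (-27w**3 - 165w**2 + 672w + 4140)
  w**4 + 9w**3 - 6w**2 - 224w - 480 = (-(1/27)w - 26/243)(-27w**3 - 165w**2 + 672w + 4140) + ((100/81)w**2 + (100/81)w - 1000/27)
  -27w**3 - 165w**2 + 672w + 4140 = (-(2187/100)w - 5589/50)((100/81)w**2 + (100/81)w - 1000/27) + (0)
Last nonzero remainder: (100/81)w**2 + (100/81)w - 1000/27. Dividing through by 100/81 gives the monic gcd w**2 + w - 30.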